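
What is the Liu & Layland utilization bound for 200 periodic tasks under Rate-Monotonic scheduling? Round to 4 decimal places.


Compute 2^(1/200) = 1.0034717485
Subtract 1: 1.0034717485 - 1 = 0.0034717485
Multiply by n: 200 * 0.0034717485 = 0.6943497000
Round to 4 dp: 0.6943

0.6943


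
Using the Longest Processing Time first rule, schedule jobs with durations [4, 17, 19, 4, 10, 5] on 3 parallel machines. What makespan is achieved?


Sort jobs in decreasing order (LPT): [19, 17, 10, 5, 4, 4]
Assign each job to the least loaded machine:
  Machine 1: jobs [19], load = 19
  Machine 2: jobs [17, 4], load = 21
  Machine 3: jobs [10, 5, 4], load = 19
Makespan = max load = 21

21


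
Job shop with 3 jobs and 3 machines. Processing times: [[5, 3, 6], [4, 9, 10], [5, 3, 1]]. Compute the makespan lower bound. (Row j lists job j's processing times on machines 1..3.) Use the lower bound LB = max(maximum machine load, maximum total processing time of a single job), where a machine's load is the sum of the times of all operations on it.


Machine loads:
  Machine 1: 5 + 4 + 5 = 14
  Machine 2: 3 + 9 + 3 = 15
  Machine 3: 6 + 10 + 1 = 17
Max machine load = 17
Job totals:
  Job 1: 14
  Job 2: 23
  Job 3: 9
Max job total = 23
Lower bound = max(17, 23) = 23

23


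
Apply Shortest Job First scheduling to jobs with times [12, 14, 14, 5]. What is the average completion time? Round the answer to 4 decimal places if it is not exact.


SJF order (ascending): [5, 12, 14, 14]
Completion times:
  Job 1: burst=5, C=5
  Job 2: burst=12, C=17
  Job 3: burst=14, C=31
  Job 4: burst=14, C=45
Average completion = 98/4 = 24.5

24.5


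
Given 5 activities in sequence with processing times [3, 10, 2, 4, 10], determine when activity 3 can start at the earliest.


Activity 3 starts after activities 1 through 2 complete.
Predecessor durations: [3, 10]
ES = 3 + 10 = 13

13


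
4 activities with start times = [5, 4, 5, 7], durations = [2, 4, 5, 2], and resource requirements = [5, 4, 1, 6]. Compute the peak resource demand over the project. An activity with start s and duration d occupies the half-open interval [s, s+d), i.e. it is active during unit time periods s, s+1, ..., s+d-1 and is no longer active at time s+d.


Each activity i is active on [start_i, start_i + duration_i).
Compute total resource usage per time slot:
  t=0: active resources = [], total = 0
  t=1: active resources = [], total = 0
  t=2: active resources = [], total = 0
  t=3: active resources = [], total = 0
  t=4: active resources = [4], total = 4
  t=5: active resources = [5, 4, 1], total = 10
  t=6: active resources = [5, 4, 1], total = 10
  t=7: active resources = [4, 1, 6], total = 11
  t=8: active resources = [1, 6], total = 7
  t=9: active resources = [1], total = 1
Peak resource demand = 11

11


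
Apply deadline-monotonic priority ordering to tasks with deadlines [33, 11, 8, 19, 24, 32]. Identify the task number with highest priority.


Sort tasks by relative deadline (ascending):
  Task 3: deadline = 8
  Task 2: deadline = 11
  Task 4: deadline = 19
  Task 5: deadline = 24
  Task 6: deadline = 32
  Task 1: deadline = 33
Priority order (highest first): [3, 2, 4, 5, 6, 1]
Highest priority task = 3

3


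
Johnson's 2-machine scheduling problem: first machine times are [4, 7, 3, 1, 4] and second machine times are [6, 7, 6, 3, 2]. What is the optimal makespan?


Apply Johnson's rule:
  Group 1 (a <= b): [(4, 1, 3), (3, 3, 6), (1, 4, 6), (2, 7, 7)]
  Group 2 (a > b): [(5, 4, 2)]
Optimal job order: [4, 3, 1, 2, 5]
Schedule:
  Job 4: M1 done at 1, M2 done at 4
  Job 3: M1 done at 4, M2 done at 10
  Job 1: M1 done at 8, M2 done at 16
  Job 2: M1 done at 15, M2 done at 23
  Job 5: M1 done at 19, M2 done at 25
Makespan = 25

25


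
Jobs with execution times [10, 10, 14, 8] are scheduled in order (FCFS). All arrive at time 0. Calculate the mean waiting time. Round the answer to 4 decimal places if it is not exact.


FCFS order (as given): [10, 10, 14, 8]
Waiting times:
  Job 1: wait = 0
  Job 2: wait = 10
  Job 3: wait = 20
  Job 4: wait = 34
Sum of waiting times = 64
Average waiting time = 64/4 = 16.0

16.0


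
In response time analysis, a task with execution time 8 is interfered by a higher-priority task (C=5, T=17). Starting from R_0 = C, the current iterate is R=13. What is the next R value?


R_next = C + ceil(R_prev / T_hp) * C_hp
ceil(13 / 17) = ceil(0.7647) = 1
Interference = 1 * 5 = 5
R_next = 8 + 5 = 13
R_next = R_prev, so the iteration has converged (response time = 13).

13


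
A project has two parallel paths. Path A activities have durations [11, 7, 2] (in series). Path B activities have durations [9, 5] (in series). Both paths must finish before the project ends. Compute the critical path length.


Path A total = 11 + 7 + 2 = 20
Path B total = 9 + 5 = 14
Critical path = longest path = max(20, 14) = 20

20


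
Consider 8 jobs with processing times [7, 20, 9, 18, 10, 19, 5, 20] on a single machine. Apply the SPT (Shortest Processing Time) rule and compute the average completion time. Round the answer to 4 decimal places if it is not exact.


Sort jobs by processing time (SPT order): [5, 7, 9, 10, 18, 19, 20, 20]
Compute completion times sequentially:
  Job 1: processing = 5, completes at 5
  Job 2: processing = 7, completes at 12
  Job 3: processing = 9, completes at 21
  Job 4: processing = 10, completes at 31
  Job 5: processing = 18, completes at 49
  Job 6: processing = 19, completes at 68
  Job 7: processing = 20, completes at 88
  Job 8: processing = 20, completes at 108
Sum of completion times = 382
Average completion time = 382/8 = 47.75

47.75


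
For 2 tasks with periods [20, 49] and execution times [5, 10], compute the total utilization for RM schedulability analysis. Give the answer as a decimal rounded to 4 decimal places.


Compute individual utilizations (exact fractions):
  Task 1: C/T = 5/20 = 1/4 (approx. 0.25)
  Task 2: C/T = 10/49 (approx. 0.2041)
Total utilization U = 1/4 + 10/49 = 89/196
Rounded to 4 decimal places: U = 0.4541
RM (Liu & Layland) bound for 2 tasks = 0.828427; compare with U = 89/196 (approx. 0.454082)
U <= bound, so schedulable by RM sufficient condition.

0.4541


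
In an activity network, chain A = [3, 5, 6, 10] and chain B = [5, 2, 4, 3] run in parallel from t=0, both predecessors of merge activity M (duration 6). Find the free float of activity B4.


ES(B4) = sum of predecessors on chain B = 11
EF(B4) = ES + duration = 11 + 3 = 14
Successor of B4 is M. ES(M) = max(sum(A), sum(B)) = max(24, 14) = 24
Free float = ES(successor) - EF(current) = 24 - 14 = 10

10


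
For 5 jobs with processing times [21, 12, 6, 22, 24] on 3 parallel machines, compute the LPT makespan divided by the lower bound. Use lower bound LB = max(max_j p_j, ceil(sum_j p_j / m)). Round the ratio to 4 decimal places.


LPT order: [24, 22, 21, 12, 6]
Machine loads after assignment: [24, 28, 33]
LPT makespan = 33
Lower bound = max(max_job, ceil(total/3)) = max(24, 29) = 29
Ratio = 33 / 29 = 1.1379

1.1379


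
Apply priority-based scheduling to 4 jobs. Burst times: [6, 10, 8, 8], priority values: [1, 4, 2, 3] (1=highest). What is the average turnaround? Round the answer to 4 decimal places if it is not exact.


Sort by priority (ascending = highest first):
Order: [(1, 6), (2, 8), (3, 8), (4, 10)]
Completion times:
  Priority 1, burst=6, C=6
  Priority 2, burst=8, C=14
  Priority 3, burst=8, C=22
  Priority 4, burst=10, C=32
Average turnaround = 74/4 = 18.5

18.5


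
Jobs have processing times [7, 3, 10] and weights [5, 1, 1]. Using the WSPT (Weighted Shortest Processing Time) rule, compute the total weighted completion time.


Compute p/w ratios and sort ascending (WSPT): [(7, 5), (3, 1), (10, 1)]
Compute weighted completion times:
  Job (p=7,w=5): C=7, w*C=5*7=35
  Job (p=3,w=1): C=10, w*C=1*10=10
  Job (p=10,w=1): C=20, w*C=1*20=20
Total weighted completion time = 65

65


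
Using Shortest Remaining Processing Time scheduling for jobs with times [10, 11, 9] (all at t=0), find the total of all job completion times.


Since all jobs arrive at t=0, SRPT equals SPT ordering.
SPT order: [9, 10, 11]
Completion times:
  Job 1: p=9, C=9
  Job 2: p=10, C=19
  Job 3: p=11, C=30
Total completion time = 9 + 19 + 30 = 58

58


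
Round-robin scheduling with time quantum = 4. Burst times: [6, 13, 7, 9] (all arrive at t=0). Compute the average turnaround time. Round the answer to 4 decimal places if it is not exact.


Time quantum = 4
Execution trace:
  J1 runs 4 units, time = 4
  J2 runs 4 units, time = 8
  J3 runs 4 units, time = 12
  J4 runs 4 units, time = 16
  J1 runs 2 units, time = 18
  J2 runs 4 units, time = 22
  J3 runs 3 units, time = 25
  J4 runs 4 units, time = 29
  J2 runs 4 units, time = 33
  J4 runs 1 units, time = 34
  J2 runs 1 units, time = 35
Finish times: [18, 35, 25, 34]
Average turnaround = 112/4 = 28.0

28.0


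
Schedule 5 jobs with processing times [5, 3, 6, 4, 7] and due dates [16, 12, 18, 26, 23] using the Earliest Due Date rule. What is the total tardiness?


Sort by due date (EDD order): [(3, 12), (5, 16), (6, 18), (7, 23), (4, 26)]
Compute completion times and tardiness:
  Job 1: p=3, d=12, C=3, tardiness=max(0,3-12)=0
  Job 2: p=5, d=16, C=8, tardiness=max(0,8-16)=0
  Job 3: p=6, d=18, C=14, tardiness=max(0,14-18)=0
  Job 4: p=7, d=23, C=21, tardiness=max(0,21-23)=0
  Job 5: p=4, d=26, C=25, tardiness=max(0,25-26)=0
Total tardiness = 0

0


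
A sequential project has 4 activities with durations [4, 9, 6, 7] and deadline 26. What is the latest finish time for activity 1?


LF(activity 1) = deadline - sum of successor durations
Successors: activities 2 through 4 with durations [9, 6, 7]
Sum of successor durations = 22
LF = 26 - 22 = 4

4


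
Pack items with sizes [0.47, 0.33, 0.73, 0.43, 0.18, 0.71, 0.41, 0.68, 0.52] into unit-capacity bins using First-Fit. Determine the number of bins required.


Place items sequentially using First-Fit:
  Item 0.47 -> new Bin 1
  Item 0.33 -> Bin 1 (now 0.8)
  Item 0.73 -> new Bin 2
  Item 0.43 -> new Bin 3
  Item 0.18 -> Bin 1 (now 0.98)
  Item 0.71 -> new Bin 4
  Item 0.41 -> Bin 3 (now 0.84)
  Item 0.68 -> new Bin 5
  Item 0.52 -> new Bin 6
Total bins used = 6

6


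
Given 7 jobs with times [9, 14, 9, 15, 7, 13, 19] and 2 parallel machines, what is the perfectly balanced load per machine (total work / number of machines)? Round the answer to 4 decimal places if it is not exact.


Total processing time = 9 + 14 + 9 + 15 + 7 + 13 + 19 = 86
Number of machines = 2
Ideal balanced load = 86 / 2 = 43.0

43.0


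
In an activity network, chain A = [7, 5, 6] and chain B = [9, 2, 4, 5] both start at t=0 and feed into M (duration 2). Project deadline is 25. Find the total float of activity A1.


Forward pass: ES(A1) = sum of predecessors on chain A = 0
EF = ES + duration = 0 + 7 = 7
Backward pass: LF(M) = deadline = 25; LS(M) = 25 - 2 = 23
LF(A1) = LS(M) - sum(successors on chain A) = 23 - 11 = 12
LS = LF - duration = 12 - 7 = 5
Total float = LS - ES = 5 - 0 = 5

5


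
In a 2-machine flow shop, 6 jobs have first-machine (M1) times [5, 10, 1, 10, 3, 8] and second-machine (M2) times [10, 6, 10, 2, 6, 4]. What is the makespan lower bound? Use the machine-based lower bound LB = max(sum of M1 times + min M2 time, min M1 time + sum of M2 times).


LB1 = sum(M1 times) + min(M2 times) = 37 + 2 = 39
LB2 = min(M1 times) + sum(M2 times) = 1 + 38 = 39
Lower bound = max(LB1, LB2) = max(39, 39) = 39

39


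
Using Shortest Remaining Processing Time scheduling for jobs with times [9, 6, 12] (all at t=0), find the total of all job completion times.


Since all jobs arrive at t=0, SRPT equals SPT ordering.
SPT order: [6, 9, 12]
Completion times:
  Job 1: p=6, C=6
  Job 2: p=9, C=15
  Job 3: p=12, C=27
Total completion time = 6 + 15 + 27 = 48

48


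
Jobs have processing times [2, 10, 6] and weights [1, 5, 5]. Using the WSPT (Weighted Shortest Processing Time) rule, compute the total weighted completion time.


Compute p/w ratios and sort ascending (WSPT): [(6, 5), (2, 1), (10, 5)]
Compute weighted completion times:
  Job (p=6,w=5): C=6, w*C=5*6=30
  Job (p=2,w=1): C=8, w*C=1*8=8
  Job (p=10,w=5): C=18, w*C=5*18=90
Total weighted completion time = 128

128


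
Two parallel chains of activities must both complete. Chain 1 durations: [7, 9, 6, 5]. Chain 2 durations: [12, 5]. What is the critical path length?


Path A total = 7 + 9 + 6 + 5 = 27
Path B total = 12 + 5 = 17
Critical path = longest path = max(27, 17) = 27

27


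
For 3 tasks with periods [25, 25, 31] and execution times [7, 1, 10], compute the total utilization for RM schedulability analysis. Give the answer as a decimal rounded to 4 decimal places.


Compute individual utilizations (exact fractions):
  Task 1: C/T = 7/25 (approx. 0.28)
  Task 2: C/T = 1/25 (approx. 0.04)
  Task 3: C/T = 10/31 (approx. 0.3226)
Total utilization U = 7/25 + 1/25 + 10/31 = 498/775
Rounded to 4 decimal places: U = 0.6426
RM (Liu & Layland) bound for 3 tasks = 0.779763; compare with U = 498/775 (approx. 0.642581)
U <= bound, so schedulable by RM sufficient condition.

0.6426


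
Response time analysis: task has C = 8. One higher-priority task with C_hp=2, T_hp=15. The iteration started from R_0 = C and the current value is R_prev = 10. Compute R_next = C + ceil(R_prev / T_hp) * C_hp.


R_next = C + ceil(R_prev / T_hp) * C_hp
ceil(10 / 15) = ceil(0.6667) = 1
Interference = 1 * 2 = 2
R_next = 8 + 2 = 10
R_next = R_prev, so the iteration has converged (response time = 10).

10


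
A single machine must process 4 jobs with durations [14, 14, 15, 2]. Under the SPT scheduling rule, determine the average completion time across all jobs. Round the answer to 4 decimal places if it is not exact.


Sort jobs by processing time (SPT order): [2, 14, 14, 15]
Compute completion times sequentially:
  Job 1: processing = 2, completes at 2
  Job 2: processing = 14, completes at 16
  Job 3: processing = 14, completes at 30
  Job 4: processing = 15, completes at 45
Sum of completion times = 93
Average completion time = 93/4 = 23.25

23.25


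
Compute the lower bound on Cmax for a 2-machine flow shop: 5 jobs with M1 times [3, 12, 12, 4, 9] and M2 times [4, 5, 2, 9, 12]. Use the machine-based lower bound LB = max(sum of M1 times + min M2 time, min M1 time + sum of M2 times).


LB1 = sum(M1 times) + min(M2 times) = 40 + 2 = 42
LB2 = min(M1 times) + sum(M2 times) = 3 + 32 = 35
Lower bound = max(LB1, LB2) = max(42, 35) = 42

42


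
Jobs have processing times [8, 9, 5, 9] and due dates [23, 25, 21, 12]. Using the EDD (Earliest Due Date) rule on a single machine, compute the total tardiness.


Sort by due date (EDD order): [(9, 12), (5, 21), (8, 23), (9, 25)]
Compute completion times and tardiness:
  Job 1: p=9, d=12, C=9, tardiness=max(0,9-12)=0
  Job 2: p=5, d=21, C=14, tardiness=max(0,14-21)=0
  Job 3: p=8, d=23, C=22, tardiness=max(0,22-23)=0
  Job 4: p=9, d=25, C=31, tardiness=max(0,31-25)=6
Total tardiness = 6

6


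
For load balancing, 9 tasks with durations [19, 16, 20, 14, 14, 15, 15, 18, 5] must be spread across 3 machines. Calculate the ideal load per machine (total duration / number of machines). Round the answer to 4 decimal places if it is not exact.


Total processing time = 19 + 16 + 20 + 14 + 14 + 15 + 15 + 18 + 5 = 136
Number of machines = 3
Ideal balanced load = 136 / 3 = 45.3333

45.3333


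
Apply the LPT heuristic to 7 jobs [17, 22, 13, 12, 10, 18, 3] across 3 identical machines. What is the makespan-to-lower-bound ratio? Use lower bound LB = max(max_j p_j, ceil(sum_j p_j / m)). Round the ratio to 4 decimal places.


LPT order: [22, 18, 17, 13, 12, 10, 3]
Machine loads after assignment: [32, 33, 30]
LPT makespan = 33
Lower bound = max(max_job, ceil(total/3)) = max(22, 32) = 32
Ratio = 33 / 32 = 1.0313

1.0313


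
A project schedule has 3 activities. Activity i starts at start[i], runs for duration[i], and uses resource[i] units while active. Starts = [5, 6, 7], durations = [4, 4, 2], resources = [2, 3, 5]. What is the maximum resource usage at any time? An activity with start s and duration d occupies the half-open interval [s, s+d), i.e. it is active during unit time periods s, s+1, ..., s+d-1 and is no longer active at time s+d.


Each activity i is active on [start_i, start_i + duration_i).
Compute total resource usage per time slot:
  t=0: active resources = [], total = 0
  t=1: active resources = [], total = 0
  t=2: active resources = [], total = 0
  t=3: active resources = [], total = 0
  t=4: active resources = [], total = 0
  t=5: active resources = [2], total = 2
  t=6: active resources = [2, 3], total = 5
  t=7: active resources = [2, 3, 5], total = 10
  t=8: active resources = [2, 3, 5], total = 10
  t=9: active resources = [3], total = 3
Peak resource demand = 10

10


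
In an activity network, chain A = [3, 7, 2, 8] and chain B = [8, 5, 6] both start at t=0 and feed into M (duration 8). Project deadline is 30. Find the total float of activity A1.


Forward pass: ES(A1) = sum of predecessors on chain A = 0
EF = ES + duration = 0 + 3 = 3
Backward pass: LF(M) = deadline = 30; LS(M) = 30 - 8 = 22
LF(A1) = LS(M) - sum(successors on chain A) = 22 - 17 = 5
LS = LF - duration = 5 - 3 = 2
Total float = LS - ES = 2 - 0 = 2

2


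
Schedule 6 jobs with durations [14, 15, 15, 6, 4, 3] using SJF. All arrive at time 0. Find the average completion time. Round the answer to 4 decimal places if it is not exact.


SJF order (ascending): [3, 4, 6, 14, 15, 15]
Completion times:
  Job 1: burst=3, C=3
  Job 2: burst=4, C=7
  Job 3: burst=6, C=13
  Job 4: burst=14, C=27
  Job 5: burst=15, C=42
  Job 6: burst=15, C=57
Average completion = 149/6 = 24.8333

24.8333


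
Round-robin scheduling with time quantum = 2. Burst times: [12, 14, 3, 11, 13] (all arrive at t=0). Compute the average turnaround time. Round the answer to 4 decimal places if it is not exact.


Time quantum = 2
Execution trace:
  J1 runs 2 units, time = 2
  J2 runs 2 units, time = 4
  J3 runs 2 units, time = 6
  J4 runs 2 units, time = 8
  J5 runs 2 units, time = 10
  J1 runs 2 units, time = 12
  J2 runs 2 units, time = 14
  J3 runs 1 units, time = 15
  J4 runs 2 units, time = 17
  J5 runs 2 units, time = 19
  J1 runs 2 units, time = 21
  J2 runs 2 units, time = 23
  J4 runs 2 units, time = 25
  J5 runs 2 units, time = 27
  J1 runs 2 units, time = 29
  J2 runs 2 units, time = 31
  J4 runs 2 units, time = 33
  J5 runs 2 units, time = 35
  J1 runs 2 units, time = 37
  J2 runs 2 units, time = 39
  J4 runs 2 units, time = 41
  J5 runs 2 units, time = 43
  J1 runs 2 units, time = 45
  J2 runs 2 units, time = 47
  J4 runs 1 units, time = 48
  J5 runs 2 units, time = 50
  J2 runs 2 units, time = 52
  J5 runs 1 units, time = 53
Finish times: [45, 52, 15, 48, 53]
Average turnaround = 213/5 = 42.6

42.6


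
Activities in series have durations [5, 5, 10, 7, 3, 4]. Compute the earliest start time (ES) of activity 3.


Activity 3 starts after activities 1 through 2 complete.
Predecessor durations: [5, 5]
ES = 5 + 5 = 10

10


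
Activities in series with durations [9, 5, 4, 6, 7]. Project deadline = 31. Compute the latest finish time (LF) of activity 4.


LF(activity 4) = deadline - sum of successor durations
Successors: activities 5 through 5 with durations [7]
Sum of successor durations = 7
LF = 31 - 7 = 24

24


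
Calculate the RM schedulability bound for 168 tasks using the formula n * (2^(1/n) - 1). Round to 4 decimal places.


Compute 2^(1/168) = 1.0041343992
Subtract 1: 1.0041343992 - 1 = 0.0041343992
Multiply by n: 168 * 0.0041343992 = 0.6945790656
Round to 4 dp: 0.6946

0.6946


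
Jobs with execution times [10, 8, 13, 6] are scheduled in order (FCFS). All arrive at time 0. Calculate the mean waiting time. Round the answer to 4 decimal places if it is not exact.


FCFS order (as given): [10, 8, 13, 6]
Waiting times:
  Job 1: wait = 0
  Job 2: wait = 10
  Job 3: wait = 18
  Job 4: wait = 31
Sum of waiting times = 59
Average waiting time = 59/4 = 14.75

14.75


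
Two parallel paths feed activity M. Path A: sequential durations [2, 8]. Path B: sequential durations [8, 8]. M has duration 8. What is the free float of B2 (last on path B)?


ES(B2) = sum of predecessors on chain B = 8
EF(B2) = ES + duration = 8 + 8 = 16
Successor of B2 is M. ES(M) = max(sum(A), sum(B)) = max(10, 16) = 16
Free float = ES(successor) - EF(current) = 16 - 16 = 0

0


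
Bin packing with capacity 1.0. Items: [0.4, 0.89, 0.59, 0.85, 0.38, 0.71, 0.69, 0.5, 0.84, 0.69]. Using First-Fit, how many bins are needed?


Place items sequentially using First-Fit:
  Item 0.4 -> new Bin 1
  Item 0.89 -> new Bin 2
  Item 0.59 -> Bin 1 (now 0.99)
  Item 0.85 -> new Bin 3
  Item 0.38 -> new Bin 4
  Item 0.71 -> new Bin 5
  Item 0.69 -> new Bin 6
  Item 0.5 -> Bin 4 (now 0.88)
  Item 0.84 -> new Bin 7
  Item 0.69 -> new Bin 8
Total bins used = 8

8


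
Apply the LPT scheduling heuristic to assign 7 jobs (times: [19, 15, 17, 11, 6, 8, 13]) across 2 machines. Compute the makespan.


Sort jobs in decreasing order (LPT): [19, 17, 15, 13, 11, 8, 6]
Assign each job to the least loaded machine:
  Machine 1: jobs [19, 13, 11], load = 43
  Machine 2: jobs [17, 15, 8, 6], load = 46
Makespan = max load = 46

46


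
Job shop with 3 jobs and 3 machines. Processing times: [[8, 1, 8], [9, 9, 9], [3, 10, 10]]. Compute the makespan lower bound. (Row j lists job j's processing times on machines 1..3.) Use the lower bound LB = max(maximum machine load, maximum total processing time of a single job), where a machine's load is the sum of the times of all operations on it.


Machine loads:
  Machine 1: 8 + 9 + 3 = 20
  Machine 2: 1 + 9 + 10 = 20
  Machine 3: 8 + 9 + 10 = 27
Max machine load = 27
Job totals:
  Job 1: 17
  Job 2: 27
  Job 3: 23
Max job total = 27
Lower bound = max(27, 27) = 27

27


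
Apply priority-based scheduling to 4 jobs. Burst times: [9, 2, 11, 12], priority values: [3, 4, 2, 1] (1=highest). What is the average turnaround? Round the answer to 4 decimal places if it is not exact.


Sort by priority (ascending = highest first):
Order: [(1, 12), (2, 11), (3, 9), (4, 2)]
Completion times:
  Priority 1, burst=12, C=12
  Priority 2, burst=11, C=23
  Priority 3, burst=9, C=32
  Priority 4, burst=2, C=34
Average turnaround = 101/4 = 25.25

25.25


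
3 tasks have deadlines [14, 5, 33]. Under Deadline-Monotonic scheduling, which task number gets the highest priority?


Sort tasks by relative deadline (ascending):
  Task 2: deadline = 5
  Task 1: deadline = 14
  Task 3: deadline = 33
Priority order (highest first): [2, 1, 3]
Highest priority task = 2

2


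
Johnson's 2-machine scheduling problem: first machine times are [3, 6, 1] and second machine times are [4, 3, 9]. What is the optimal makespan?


Apply Johnson's rule:
  Group 1 (a <= b): [(3, 1, 9), (1, 3, 4)]
  Group 2 (a > b): [(2, 6, 3)]
Optimal job order: [3, 1, 2]
Schedule:
  Job 3: M1 done at 1, M2 done at 10
  Job 1: M1 done at 4, M2 done at 14
  Job 2: M1 done at 10, M2 done at 17
Makespan = 17

17


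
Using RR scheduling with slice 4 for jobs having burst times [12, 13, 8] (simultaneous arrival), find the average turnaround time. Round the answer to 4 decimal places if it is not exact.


Time quantum = 4
Execution trace:
  J1 runs 4 units, time = 4
  J2 runs 4 units, time = 8
  J3 runs 4 units, time = 12
  J1 runs 4 units, time = 16
  J2 runs 4 units, time = 20
  J3 runs 4 units, time = 24
  J1 runs 4 units, time = 28
  J2 runs 4 units, time = 32
  J2 runs 1 units, time = 33
Finish times: [28, 33, 24]
Average turnaround = 85/3 = 28.3333

28.3333


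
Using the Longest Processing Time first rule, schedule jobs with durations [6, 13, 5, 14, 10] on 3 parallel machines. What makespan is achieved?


Sort jobs in decreasing order (LPT): [14, 13, 10, 6, 5]
Assign each job to the least loaded machine:
  Machine 1: jobs [14], load = 14
  Machine 2: jobs [13, 5], load = 18
  Machine 3: jobs [10, 6], load = 16
Makespan = max load = 18

18


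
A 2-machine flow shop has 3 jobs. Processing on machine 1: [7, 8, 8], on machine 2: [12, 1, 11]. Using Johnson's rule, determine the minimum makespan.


Apply Johnson's rule:
  Group 1 (a <= b): [(1, 7, 12), (3, 8, 11)]
  Group 2 (a > b): [(2, 8, 1)]
Optimal job order: [1, 3, 2]
Schedule:
  Job 1: M1 done at 7, M2 done at 19
  Job 3: M1 done at 15, M2 done at 30
  Job 2: M1 done at 23, M2 done at 31
Makespan = 31

31


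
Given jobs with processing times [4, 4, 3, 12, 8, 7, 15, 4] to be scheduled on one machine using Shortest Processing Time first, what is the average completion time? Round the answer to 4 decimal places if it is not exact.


Sort jobs by processing time (SPT order): [3, 4, 4, 4, 7, 8, 12, 15]
Compute completion times sequentially:
  Job 1: processing = 3, completes at 3
  Job 2: processing = 4, completes at 7
  Job 3: processing = 4, completes at 11
  Job 4: processing = 4, completes at 15
  Job 5: processing = 7, completes at 22
  Job 6: processing = 8, completes at 30
  Job 7: processing = 12, completes at 42
  Job 8: processing = 15, completes at 57
Sum of completion times = 187
Average completion time = 187/8 = 23.375

23.375


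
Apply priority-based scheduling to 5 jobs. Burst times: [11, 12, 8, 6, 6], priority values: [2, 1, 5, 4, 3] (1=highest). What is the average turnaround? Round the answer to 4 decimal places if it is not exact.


Sort by priority (ascending = highest first):
Order: [(1, 12), (2, 11), (3, 6), (4, 6), (5, 8)]
Completion times:
  Priority 1, burst=12, C=12
  Priority 2, burst=11, C=23
  Priority 3, burst=6, C=29
  Priority 4, burst=6, C=35
  Priority 5, burst=8, C=43
Average turnaround = 142/5 = 28.4

28.4


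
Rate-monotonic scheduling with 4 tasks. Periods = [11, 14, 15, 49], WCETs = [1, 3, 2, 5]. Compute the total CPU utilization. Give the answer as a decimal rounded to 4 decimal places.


Compute individual utilizations (exact fractions):
  Task 1: C/T = 1/11 (approx. 0.0909)
  Task 2: C/T = 3/14 (approx. 0.2143)
  Task 3: C/T = 2/15 (approx. 0.1333)
  Task 4: C/T = 5/49 (approx. 0.102)
Total utilization U = 1/11 + 3/14 + 2/15 + 5/49 = 8741/16170
Rounded to 4 decimal places: U = 0.5406
RM (Liu & Layland) bound for 4 tasks = 0.756828; compare with U = 8741/16170 (approx. 0.540569)
U <= bound, so schedulable by RM sufficient condition.

0.5406


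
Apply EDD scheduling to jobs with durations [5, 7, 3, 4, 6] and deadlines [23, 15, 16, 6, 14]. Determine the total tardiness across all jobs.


Sort by due date (EDD order): [(4, 6), (6, 14), (7, 15), (3, 16), (5, 23)]
Compute completion times and tardiness:
  Job 1: p=4, d=6, C=4, tardiness=max(0,4-6)=0
  Job 2: p=6, d=14, C=10, tardiness=max(0,10-14)=0
  Job 3: p=7, d=15, C=17, tardiness=max(0,17-15)=2
  Job 4: p=3, d=16, C=20, tardiness=max(0,20-16)=4
  Job 5: p=5, d=23, C=25, tardiness=max(0,25-23)=2
Total tardiness = 8

8


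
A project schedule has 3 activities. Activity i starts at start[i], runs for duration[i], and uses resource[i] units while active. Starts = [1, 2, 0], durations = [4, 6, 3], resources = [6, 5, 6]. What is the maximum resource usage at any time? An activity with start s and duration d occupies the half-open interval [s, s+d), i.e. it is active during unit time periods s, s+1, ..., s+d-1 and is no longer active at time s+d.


Each activity i is active on [start_i, start_i + duration_i).
Compute total resource usage per time slot:
  t=0: active resources = [6], total = 6
  t=1: active resources = [6, 6], total = 12
  t=2: active resources = [6, 5, 6], total = 17
  t=3: active resources = [6, 5], total = 11
  t=4: active resources = [6, 5], total = 11
  t=5: active resources = [5], total = 5
  t=6: active resources = [5], total = 5
  t=7: active resources = [5], total = 5
Peak resource demand = 17

17


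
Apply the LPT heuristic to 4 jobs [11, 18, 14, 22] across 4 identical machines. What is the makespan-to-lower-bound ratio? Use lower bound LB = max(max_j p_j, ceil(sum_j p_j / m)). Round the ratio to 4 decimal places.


LPT order: [22, 18, 14, 11]
Machine loads after assignment: [22, 18, 14, 11]
LPT makespan = 22
Lower bound = max(max_job, ceil(total/4)) = max(22, 17) = 22
Ratio = 22 / 22 = 1.0

1.0


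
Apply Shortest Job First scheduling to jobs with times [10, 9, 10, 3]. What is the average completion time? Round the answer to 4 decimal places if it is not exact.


SJF order (ascending): [3, 9, 10, 10]
Completion times:
  Job 1: burst=3, C=3
  Job 2: burst=9, C=12
  Job 3: burst=10, C=22
  Job 4: burst=10, C=32
Average completion = 69/4 = 17.25

17.25


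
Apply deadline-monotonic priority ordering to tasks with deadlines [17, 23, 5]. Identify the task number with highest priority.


Sort tasks by relative deadline (ascending):
  Task 3: deadline = 5
  Task 1: deadline = 17
  Task 2: deadline = 23
Priority order (highest first): [3, 1, 2]
Highest priority task = 3

3


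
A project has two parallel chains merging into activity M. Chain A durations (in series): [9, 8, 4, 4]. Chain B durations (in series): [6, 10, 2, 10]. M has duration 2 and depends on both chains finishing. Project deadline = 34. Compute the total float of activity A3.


Forward pass: ES(A3) = sum of predecessors on chain A = 17
EF = ES + duration = 17 + 4 = 21
Backward pass: LF(M) = deadline = 34; LS(M) = 34 - 2 = 32
LF(A3) = LS(M) - sum(successors on chain A) = 32 - 4 = 28
LS = LF - duration = 28 - 4 = 24
Total float = LS - ES = 24 - 17 = 7

7


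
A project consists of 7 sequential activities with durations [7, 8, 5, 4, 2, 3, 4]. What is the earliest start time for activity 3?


Activity 3 starts after activities 1 through 2 complete.
Predecessor durations: [7, 8]
ES = 7 + 8 = 15

15


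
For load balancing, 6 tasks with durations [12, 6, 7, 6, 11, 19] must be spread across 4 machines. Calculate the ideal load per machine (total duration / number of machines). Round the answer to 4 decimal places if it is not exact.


Total processing time = 12 + 6 + 7 + 6 + 11 + 19 = 61
Number of machines = 4
Ideal balanced load = 61 / 4 = 15.25

15.25


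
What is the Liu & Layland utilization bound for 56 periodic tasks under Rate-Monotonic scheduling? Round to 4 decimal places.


Compute 2^(1/56) = 1.0124545481
Subtract 1: 1.0124545481 - 1 = 0.0124545481
Multiply by n: 56 * 0.0124545481 = 0.6974546936
Round to 4 dp: 0.6975

0.6975


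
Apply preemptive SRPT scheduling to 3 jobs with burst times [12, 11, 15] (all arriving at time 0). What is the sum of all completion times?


Since all jobs arrive at t=0, SRPT equals SPT ordering.
SPT order: [11, 12, 15]
Completion times:
  Job 1: p=11, C=11
  Job 2: p=12, C=23
  Job 3: p=15, C=38
Total completion time = 11 + 23 + 38 = 72

72


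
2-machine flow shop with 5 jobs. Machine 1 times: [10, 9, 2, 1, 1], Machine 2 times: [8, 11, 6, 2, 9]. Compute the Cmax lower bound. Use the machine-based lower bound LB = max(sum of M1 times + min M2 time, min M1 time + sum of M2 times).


LB1 = sum(M1 times) + min(M2 times) = 23 + 2 = 25
LB2 = min(M1 times) + sum(M2 times) = 1 + 36 = 37
Lower bound = max(LB1, LB2) = max(25, 37) = 37

37


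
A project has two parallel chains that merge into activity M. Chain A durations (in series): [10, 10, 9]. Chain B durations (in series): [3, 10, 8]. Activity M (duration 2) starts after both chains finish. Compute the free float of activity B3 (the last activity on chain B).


ES(B3) = sum of predecessors on chain B = 13
EF(B3) = ES + duration = 13 + 8 = 21
Successor of B3 is M. ES(M) = max(sum(A), sum(B)) = max(29, 21) = 29
Free float = ES(successor) - EF(current) = 29 - 21 = 8

8


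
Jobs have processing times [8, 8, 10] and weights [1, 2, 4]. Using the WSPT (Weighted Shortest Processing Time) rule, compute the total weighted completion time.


Compute p/w ratios and sort ascending (WSPT): [(10, 4), (8, 2), (8, 1)]
Compute weighted completion times:
  Job (p=10,w=4): C=10, w*C=4*10=40
  Job (p=8,w=2): C=18, w*C=2*18=36
  Job (p=8,w=1): C=26, w*C=1*26=26
Total weighted completion time = 102

102


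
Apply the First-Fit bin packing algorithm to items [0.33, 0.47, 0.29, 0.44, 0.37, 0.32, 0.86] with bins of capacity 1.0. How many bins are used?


Place items sequentially using First-Fit:
  Item 0.33 -> new Bin 1
  Item 0.47 -> Bin 1 (now 0.8)
  Item 0.29 -> new Bin 2
  Item 0.44 -> Bin 2 (now 0.73)
  Item 0.37 -> new Bin 3
  Item 0.32 -> Bin 3 (now 0.69)
  Item 0.86 -> new Bin 4
Total bins used = 4

4


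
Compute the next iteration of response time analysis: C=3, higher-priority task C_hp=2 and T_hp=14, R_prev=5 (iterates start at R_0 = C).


R_next = C + ceil(R_prev / T_hp) * C_hp
ceil(5 / 14) = ceil(0.3571) = 1
Interference = 1 * 2 = 2
R_next = 3 + 2 = 5
R_next = R_prev, so the iteration has converged (response time = 5).

5


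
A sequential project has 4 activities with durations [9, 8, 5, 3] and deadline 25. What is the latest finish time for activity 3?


LF(activity 3) = deadline - sum of successor durations
Successors: activities 4 through 4 with durations [3]
Sum of successor durations = 3
LF = 25 - 3 = 22

22


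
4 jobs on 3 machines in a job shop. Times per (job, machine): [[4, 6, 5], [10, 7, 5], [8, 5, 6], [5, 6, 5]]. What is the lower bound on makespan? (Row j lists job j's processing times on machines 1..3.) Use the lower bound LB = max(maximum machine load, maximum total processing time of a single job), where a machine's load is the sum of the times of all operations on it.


Machine loads:
  Machine 1: 4 + 10 + 8 + 5 = 27
  Machine 2: 6 + 7 + 5 + 6 = 24
  Machine 3: 5 + 5 + 6 + 5 = 21
Max machine load = 27
Job totals:
  Job 1: 15
  Job 2: 22
  Job 3: 19
  Job 4: 16
Max job total = 22
Lower bound = max(27, 22) = 27

27


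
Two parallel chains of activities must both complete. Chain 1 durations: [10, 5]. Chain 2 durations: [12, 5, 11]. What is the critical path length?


Path A total = 10 + 5 = 15
Path B total = 12 + 5 + 11 = 28
Critical path = longest path = max(15, 28) = 28

28


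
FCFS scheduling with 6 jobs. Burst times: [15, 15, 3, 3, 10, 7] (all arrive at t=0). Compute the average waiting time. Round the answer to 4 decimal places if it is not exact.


FCFS order (as given): [15, 15, 3, 3, 10, 7]
Waiting times:
  Job 1: wait = 0
  Job 2: wait = 15
  Job 3: wait = 30
  Job 4: wait = 33
  Job 5: wait = 36
  Job 6: wait = 46
Sum of waiting times = 160
Average waiting time = 160/6 = 26.6667

26.6667


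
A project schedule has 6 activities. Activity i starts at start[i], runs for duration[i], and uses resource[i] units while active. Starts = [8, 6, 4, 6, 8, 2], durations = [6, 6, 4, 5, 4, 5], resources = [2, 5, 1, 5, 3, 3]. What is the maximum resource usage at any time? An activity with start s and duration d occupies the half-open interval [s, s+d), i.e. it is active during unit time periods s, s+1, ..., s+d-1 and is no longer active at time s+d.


Each activity i is active on [start_i, start_i + duration_i).
Compute total resource usage per time slot:
  t=0: active resources = [], total = 0
  t=1: active resources = [], total = 0
  t=2: active resources = [3], total = 3
  t=3: active resources = [3], total = 3
  t=4: active resources = [1, 3], total = 4
  t=5: active resources = [1, 3], total = 4
  t=6: active resources = [5, 1, 5, 3], total = 14
  t=7: active resources = [5, 1, 5], total = 11
  t=8: active resources = [2, 5, 5, 3], total = 15
  t=9: active resources = [2, 5, 5, 3], total = 15
  t=10: active resources = [2, 5, 5, 3], total = 15
  t=11: active resources = [2, 5, 3], total = 10
  t=12: active resources = [2], total = 2
  t=13: active resources = [2], total = 2
Peak resource demand = 15

15


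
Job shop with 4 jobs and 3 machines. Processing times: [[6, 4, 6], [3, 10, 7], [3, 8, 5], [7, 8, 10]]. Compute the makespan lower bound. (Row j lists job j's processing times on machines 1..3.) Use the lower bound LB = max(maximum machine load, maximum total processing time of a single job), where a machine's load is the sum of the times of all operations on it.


Machine loads:
  Machine 1: 6 + 3 + 3 + 7 = 19
  Machine 2: 4 + 10 + 8 + 8 = 30
  Machine 3: 6 + 7 + 5 + 10 = 28
Max machine load = 30
Job totals:
  Job 1: 16
  Job 2: 20
  Job 3: 16
  Job 4: 25
Max job total = 25
Lower bound = max(30, 25) = 30

30


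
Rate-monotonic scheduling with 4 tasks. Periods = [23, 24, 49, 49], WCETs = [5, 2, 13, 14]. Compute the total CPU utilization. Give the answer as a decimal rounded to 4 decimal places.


Compute individual utilizations (exact fractions):
  Task 1: C/T = 5/23 (approx. 0.2174)
  Task 2: C/T = 2/24 = 1/12 (approx. 0.0833)
  Task 3: C/T = 13/49 (approx. 0.2653)
  Task 4: C/T = 14/49 = 2/7 (approx. 0.2857)
Total utilization U = 5/23 + 1/12 + 13/49 + 2/7 = 11519/13524
Rounded to 4 decimal places: U = 0.8517
RM (Liu & Layland) bound for 4 tasks = 0.756828; compare with U = 11519/13524 (approx. 0.851745)
bound < U <= 1, so the RM sufficient condition is not met (inconclusive; an exact test such as response-time analysis is needed).

0.8517


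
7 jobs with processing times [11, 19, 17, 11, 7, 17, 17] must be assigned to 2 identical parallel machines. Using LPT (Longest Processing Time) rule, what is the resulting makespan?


Sort jobs in decreasing order (LPT): [19, 17, 17, 17, 11, 11, 7]
Assign each job to the least loaded machine:
  Machine 1: jobs [19, 17, 11], load = 47
  Machine 2: jobs [17, 17, 11, 7], load = 52
Makespan = max load = 52

52


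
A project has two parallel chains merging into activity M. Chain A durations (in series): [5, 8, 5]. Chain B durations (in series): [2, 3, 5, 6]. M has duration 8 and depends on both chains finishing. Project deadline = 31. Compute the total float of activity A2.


Forward pass: ES(A2) = sum of predecessors on chain A = 5
EF = ES + duration = 5 + 8 = 13
Backward pass: LF(M) = deadline = 31; LS(M) = 31 - 8 = 23
LF(A2) = LS(M) - sum(successors on chain A) = 23 - 5 = 18
LS = LF - duration = 18 - 8 = 10
Total float = LS - ES = 10 - 5 = 5

5


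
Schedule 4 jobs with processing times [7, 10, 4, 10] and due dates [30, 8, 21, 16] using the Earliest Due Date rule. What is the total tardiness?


Sort by due date (EDD order): [(10, 8), (10, 16), (4, 21), (7, 30)]
Compute completion times and tardiness:
  Job 1: p=10, d=8, C=10, tardiness=max(0,10-8)=2
  Job 2: p=10, d=16, C=20, tardiness=max(0,20-16)=4
  Job 3: p=4, d=21, C=24, tardiness=max(0,24-21)=3
  Job 4: p=7, d=30, C=31, tardiness=max(0,31-30)=1
Total tardiness = 10

10


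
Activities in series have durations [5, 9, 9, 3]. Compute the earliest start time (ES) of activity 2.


Activity 2 starts after activities 1 through 1 complete.
Predecessor durations: [5]
ES = 5 = 5

5


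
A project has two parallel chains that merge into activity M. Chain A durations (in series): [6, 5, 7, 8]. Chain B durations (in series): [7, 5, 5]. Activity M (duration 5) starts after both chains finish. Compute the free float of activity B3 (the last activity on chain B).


ES(B3) = sum of predecessors on chain B = 12
EF(B3) = ES + duration = 12 + 5 = 17
Successor of B3 is M. ES(M) = max(sum(A), sum(B)) = max(26, 17) = 26
Free float = ES(successor) - EF(current) = 26 - 17 = 9

9


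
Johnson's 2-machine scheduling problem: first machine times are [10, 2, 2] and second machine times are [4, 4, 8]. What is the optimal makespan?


Apply Johnson's rule:
  Group 1 (a <= b): [(2, 2, 4), (3, 2, 8)]
  Group 2 (a > b): [(1, 10, 4)]
Optimal job order: [2, 3, 1]
Schedule:
  Job 2: M1 done at 2, M2 done at 6
  Job 3: M1 done at 4, M2 done at 14
  Job 1: M1 done at 14, M2 done at 18
Makespan = 18

18


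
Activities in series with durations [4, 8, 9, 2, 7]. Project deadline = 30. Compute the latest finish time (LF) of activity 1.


LF(activity 1) = deadline - sum of successor durations
Successors: activities 2 through 5 with durations [8, 9, 2, 7]
Sum of successor durations = 26
LF = 30 - 26 = 4

4


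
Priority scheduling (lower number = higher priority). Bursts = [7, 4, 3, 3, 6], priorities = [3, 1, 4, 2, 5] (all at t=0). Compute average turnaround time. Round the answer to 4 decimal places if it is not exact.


Sort by priority (ascending = highest first):
Order: [(1, 4), (2, 3), (3, 7), (4, 3), (5, 6)]
Completion times:
  Priority 1, burst=4, C=4
  Priority 2, burst=3, C=7
  Priority 3, burst=7, C=14
  Priority 4, burst=3, C=17
  Priority 5, burst=6, C=23
Average turnaround = 65/5 = 13.0

13.0
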